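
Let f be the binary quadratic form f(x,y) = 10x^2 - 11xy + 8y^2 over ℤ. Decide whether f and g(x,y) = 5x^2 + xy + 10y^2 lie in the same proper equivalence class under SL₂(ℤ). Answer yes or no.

D₁ = -199, D₂ = -199
f: translate: b→9 (≡-11 mod 20), so (10,-11,8)→(10,9,7)
f: flip: (10,9,7)→(7,-9,10)
f: translate: b→5 (≡-9 mod 14), so (7,-9,10)→(7,5,8)
f: reduced (well bottom): (7,5,8) with a≤c, −a<b≤a
g: reduced (well bottom): (5,1,10) with a≤c, −a<b≤a
reduced forms (7, 5, 8) vs (5, 1, 10) ⇒ inequivalent

no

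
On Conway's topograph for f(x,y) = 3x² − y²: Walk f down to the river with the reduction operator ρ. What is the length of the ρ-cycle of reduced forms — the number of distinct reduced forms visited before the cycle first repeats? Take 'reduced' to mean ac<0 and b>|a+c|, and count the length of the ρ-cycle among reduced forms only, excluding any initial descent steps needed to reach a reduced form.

D = 12, ⌊√D⌋ = 3
descent: ρ → (-1,2,2)  [lands on river]
river: ρ → (2,2,-1)
ρ-cycle length = 2 (tail of 1 descent step not counted)

2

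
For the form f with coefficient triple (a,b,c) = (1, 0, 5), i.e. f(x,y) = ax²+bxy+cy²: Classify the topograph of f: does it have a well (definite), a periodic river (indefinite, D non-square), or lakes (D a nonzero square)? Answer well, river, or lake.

D = b²−4ac = 0² − 4·1·5 = -20
D < 0 ⇒ definite ⇒ every region one sign ⇒ single well

well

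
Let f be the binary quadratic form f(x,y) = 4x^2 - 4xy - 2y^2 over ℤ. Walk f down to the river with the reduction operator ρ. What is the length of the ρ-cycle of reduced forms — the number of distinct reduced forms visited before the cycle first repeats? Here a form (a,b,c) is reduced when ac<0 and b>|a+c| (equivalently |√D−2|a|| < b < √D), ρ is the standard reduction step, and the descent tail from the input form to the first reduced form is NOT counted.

D = 48, ⌊√D⌋ = 6
descent: ρ → (-2,4,4)  [lands on river]
river: ρ → (4,4,-2)
ρ-cycle length = 2 (tail of 1 descent step not counted)

2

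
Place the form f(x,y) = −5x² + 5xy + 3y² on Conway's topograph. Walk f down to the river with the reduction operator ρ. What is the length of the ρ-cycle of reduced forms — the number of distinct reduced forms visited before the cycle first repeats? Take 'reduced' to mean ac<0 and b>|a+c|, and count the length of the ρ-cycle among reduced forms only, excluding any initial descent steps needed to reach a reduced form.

D = 85, ⌊√D⌋ = 9
river: ρ → (3,7,-3)
river: ρ → (-3,5,5)
river: ρ → (5,5,-3)
river: ρ → (-3,7,3)
river: ρ → (3,5,-5)
river: ρ → (-5,5,3)
ρ-cycle length = 6 (tail of 0 descent steps not counted)

6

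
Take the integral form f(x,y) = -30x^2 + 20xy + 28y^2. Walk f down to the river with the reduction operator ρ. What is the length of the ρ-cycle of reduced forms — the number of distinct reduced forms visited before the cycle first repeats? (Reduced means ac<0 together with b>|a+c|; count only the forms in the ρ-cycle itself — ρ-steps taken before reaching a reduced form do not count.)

D = 3760, ⌊√D⌋ = 61
river: ρ → (28,36,-22)
river: ρ → (-22,52,12)
river: ρ → (12,44,-38)
river: ρ → (-38,32,18)
river: ρ → (18,40,-30)
river: ρ → (-30,20,28)
ρ-cycle length = 6 (tail of 0 descent steps not counted)

6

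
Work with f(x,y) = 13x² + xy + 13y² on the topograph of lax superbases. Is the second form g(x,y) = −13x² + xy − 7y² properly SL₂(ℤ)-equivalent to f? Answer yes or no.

D₁ = -675, D₂ = -363
discriminants differ ⇒ not SL₂(ℤ)-equivalent

no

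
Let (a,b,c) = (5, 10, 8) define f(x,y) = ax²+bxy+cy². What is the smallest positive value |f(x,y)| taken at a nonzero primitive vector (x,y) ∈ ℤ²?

translate: b→0 (≡10 mod 10), so (5,10,8)→(5,0,3)
flip: (5,0,3)→(3,0,5)
reduced (well bottom): (3,0,5) with a≤c, −a<b≤a
well minimum = a = 3

3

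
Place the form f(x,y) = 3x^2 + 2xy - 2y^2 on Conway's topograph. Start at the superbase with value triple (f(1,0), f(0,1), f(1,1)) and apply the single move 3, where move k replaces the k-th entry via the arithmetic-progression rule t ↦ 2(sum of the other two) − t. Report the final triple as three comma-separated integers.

start (3,-2,3) = (f(1,0),f(0,1),f(1,1))
replace slot 3: 2·(3+(-2)) − 3 = -1 → (3,-2,-1)

3,-2,-1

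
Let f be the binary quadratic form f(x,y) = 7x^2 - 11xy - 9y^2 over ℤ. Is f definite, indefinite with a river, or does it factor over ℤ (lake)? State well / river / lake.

D = b²−4ac = (-11)² − 4·7·(-9) = 373
D > 0 non-square ⇒ indefinite ⇒ periodic river

river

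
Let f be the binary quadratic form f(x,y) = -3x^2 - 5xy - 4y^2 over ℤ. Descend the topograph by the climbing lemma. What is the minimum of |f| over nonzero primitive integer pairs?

translate: b→-1 (≡5 mod 6), so (3,5,4)→(3,-1,2)
flip: (3,-1,2)→(2,1,3)
reduced (well bottom): (2,1,3) with a≤c, −a<b≤a
well minimum |f| = |-2| = 2 (negative-definite)

2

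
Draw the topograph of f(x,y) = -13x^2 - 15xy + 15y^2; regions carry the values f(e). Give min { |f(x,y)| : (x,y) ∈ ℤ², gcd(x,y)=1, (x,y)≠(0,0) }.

descent: ρ → (15,15,-13)  [lands on river]
river: ρ → (-13,11,17)
river: ρ → (17,23,-7)
river: ρ → (-7,19,23)
river: ρ → (23,27,-3)
river: ρ → (-3,27,23)
river: ρ → (23,19,-7)
river: ρ → (-7,23,17)
river: ρ → (17,11,-13)
river: ρ → (-13,15,15)
closes: descent 1, river 10
min |a| on river = 3

3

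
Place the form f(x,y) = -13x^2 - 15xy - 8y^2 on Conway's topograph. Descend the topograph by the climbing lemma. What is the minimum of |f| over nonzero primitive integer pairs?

translate: b→-11 (≡15 mod 26), so (13,15,8)→(13,-11,6)
flip: (13,-11,6)→(6,11,13)
translate: b→-1 (≡11 mod 12), so (6,11,13)→(6,-1,8)
reduced (well bottom): (6,-1,8) with a≤c, −a<b≤a
well minimum |f| = |-6| = 6 (negative-definite)

6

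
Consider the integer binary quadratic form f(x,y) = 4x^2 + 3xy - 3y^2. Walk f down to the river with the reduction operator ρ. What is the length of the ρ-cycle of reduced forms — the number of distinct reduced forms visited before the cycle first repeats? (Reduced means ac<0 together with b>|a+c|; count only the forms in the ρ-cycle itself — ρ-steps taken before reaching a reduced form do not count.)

D = 57, ⌊√D⌋ = 7
river: ρ → (-3,3,4)
river: ρ → (4,5,-2)
river: ρ → (-2,7,1)
river: ρ → (1,7,-2)
river: ρ → (-2,5,4)
river: ρ → (4,3,-3)
ρ-cycle length = 6 (tail of 0 descent steps not counted)

6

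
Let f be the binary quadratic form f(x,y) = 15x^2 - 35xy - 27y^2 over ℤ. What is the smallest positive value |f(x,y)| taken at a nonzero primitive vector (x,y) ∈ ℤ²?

descent: ρ → (-27,35,15)  [lands on river]
river: ρ → (15,25,-37)
river: ρ → (-37,49,3)
river: ρ → (3,53,-3)
river: ρ → (-3,49,37)
river: ρ → (37,25,-15)
river: ρ → (-15,35,27)
river: ρ → (27,19,-23)
river: ρ → (-23,27,23)
river: ρ → (23,19,-27)
closes: descent 1, river 10
min |a| on river = 3

3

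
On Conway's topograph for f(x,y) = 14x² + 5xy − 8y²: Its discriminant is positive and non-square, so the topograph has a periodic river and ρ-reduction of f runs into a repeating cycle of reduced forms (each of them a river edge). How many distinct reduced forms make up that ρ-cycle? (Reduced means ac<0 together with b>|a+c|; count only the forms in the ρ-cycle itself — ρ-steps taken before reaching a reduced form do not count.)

D = 473, ⌊√D⌋ = 21
descent: ρ → (-8,11,11)  [lands on river]
river: ρ → (11,11,-8)
river: ρ → (-8,21,1)
river: ρ → (1,21,-8)
ρ-cycle length = 4 (tail of 1 descent step not counted)

4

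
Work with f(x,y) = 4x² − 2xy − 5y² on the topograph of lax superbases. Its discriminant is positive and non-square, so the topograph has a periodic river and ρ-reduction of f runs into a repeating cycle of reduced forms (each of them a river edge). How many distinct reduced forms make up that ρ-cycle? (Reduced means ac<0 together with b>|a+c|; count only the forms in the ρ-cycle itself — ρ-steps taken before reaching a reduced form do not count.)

D = 84, ⌊√D⌋ = 9
descent: ρ → (-5,2,4)  [lands on river]
river: ρ → (4,6,-3)
river: ρ → (-3,6,4)
river: ρ → (4,2,-5)
river: ρ → (-5,8,1)
river: ρ → (1,8,-5)
ρ-cycle length = 6 (tail of 1 descent step not counted)

6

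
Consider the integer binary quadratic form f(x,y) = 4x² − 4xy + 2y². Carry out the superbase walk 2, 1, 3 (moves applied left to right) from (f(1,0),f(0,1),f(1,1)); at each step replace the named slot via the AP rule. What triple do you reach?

start (4,2,2) = (f(1,0),f(0,1),f(1,1))
replace slot 2: 2·(4+2) − 2 = 10 → (4,10,2)
replace slot 1: 2·(10+2) − 4 = 20 → (20,10,2)
replace slot 3: 2·(20+10) − 2 = 58 → (20,10,58)

20,10,58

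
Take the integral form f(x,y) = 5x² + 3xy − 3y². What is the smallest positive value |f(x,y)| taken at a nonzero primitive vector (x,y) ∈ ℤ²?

river: ρ → (-3,3,5)
river: ρ → (5,7,-1)
river: ρ → (-1,7,5)
river: ρ → (5,3,-3)
closes: descent 0, river 4
min |a| on river = 1

1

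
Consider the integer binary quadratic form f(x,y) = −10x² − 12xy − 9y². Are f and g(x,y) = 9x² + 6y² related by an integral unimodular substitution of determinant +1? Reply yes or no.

D₁ = -216, D₂ = -216
f is negative-definite; reduce −f:
−f: translate: b→-8 (≡12 mod 20), so (10,12,9)→(10,-8,7)
−f: flip: (10,-8,7)→(7,8,10)
−f: translate: b→-6 (≡8 mod 14), so (7,8,10)→(7,-6,9)
−f: reduced (well bottom): (7,-6,9) with a≤c, −a<b≤a
flip sign back: reduced form of f is (-7,6,-9)
g: flip: (9,0,6)→(6,0,9)
g: reduced (well bottom): (6,0,9) with a≤c, −a<b≤a
reduced forms (-7, 6, -9) vs (6, 0, 9) ⇒ inequivalent

no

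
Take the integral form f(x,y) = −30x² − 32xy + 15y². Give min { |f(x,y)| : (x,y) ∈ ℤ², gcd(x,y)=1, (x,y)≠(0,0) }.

descent: ρ → (15,32,-30)  [lands on river]
river: ρ → (-30,28,17)
river: ρ → (17,40,-18)
river: ρ → (-18,32,25)
river: ρ → (25,18,-25)
river: ρ → (-25,32,18)
river: ρ → (18,40,-17)
river: ρ → (-17,28,30)
river: ρ → (30,32,-15)
river: ρ → (-15,28,34)
river: ρ → (34,40,-9)
river: ρ → (-9,50,9)
river: ρ → (9,40,-34)
river: ρ → (-34,28,15)
closes: descent 1, river 14
min |a| on river = 9

9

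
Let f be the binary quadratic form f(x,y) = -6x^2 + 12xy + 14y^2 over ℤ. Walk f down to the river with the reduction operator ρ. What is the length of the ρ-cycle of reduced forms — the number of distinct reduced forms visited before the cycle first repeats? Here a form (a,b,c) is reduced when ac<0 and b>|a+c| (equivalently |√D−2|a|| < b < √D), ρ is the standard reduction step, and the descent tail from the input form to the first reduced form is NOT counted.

D = 480, ⌊√D⌋ = 21
river: ρ → (14,16,-4)
river: ρ → (-4,16,14)
river: ρ → (14,12,-6)
river: ρ → (-6,12,14)
ρ-cycle length = 4 (tail of 0 descent steps not counted)

4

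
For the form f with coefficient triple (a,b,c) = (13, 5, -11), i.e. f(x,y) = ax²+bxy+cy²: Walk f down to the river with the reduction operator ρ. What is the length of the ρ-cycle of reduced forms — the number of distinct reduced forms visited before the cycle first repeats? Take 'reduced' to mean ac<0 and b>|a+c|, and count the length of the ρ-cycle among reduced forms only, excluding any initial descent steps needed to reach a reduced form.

D = 597, ⌊√D⌋ = 24
river: ρ → (-11,17,7)
river: ρ → (7,11,-17)
river: ρ → (-17,23,1)
river: ρ → (1,23,-17)
river: ρ → (-17,11,7)
river: ρ → (7,17,-11)
river: ρ → (-11,5,13)
river: ρ → (13,21,-3)
river: ρ → (-3,21,13)
river: ρ → (13,5,-11)
ρ-cycle length = 10 (tail of 0 descent steps not counted)

10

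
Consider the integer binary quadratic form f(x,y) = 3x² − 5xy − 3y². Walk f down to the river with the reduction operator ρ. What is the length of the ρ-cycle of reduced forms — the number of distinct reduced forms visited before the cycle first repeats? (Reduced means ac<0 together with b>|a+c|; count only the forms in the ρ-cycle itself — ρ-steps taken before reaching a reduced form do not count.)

D = 61, ⌊√D⌋ = 7
descent: ρ → (-3,5,3)  [lands on river]
river: ρ → (3,7,-1)
river: ρ → (-1,7,3)
river: ρ → (3,5,-3)
river: ρ → (-3,7,1)
river: ρ → (1,7,-3)
ρ-cycle length = 6 (tail of 1 descent step not counted)

6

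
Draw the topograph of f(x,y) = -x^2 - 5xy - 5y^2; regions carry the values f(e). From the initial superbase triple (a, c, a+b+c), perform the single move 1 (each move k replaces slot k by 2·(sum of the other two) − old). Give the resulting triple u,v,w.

start (-1,-5,-11) = (f(1,0),f(0,1),f(1,1))
replace slot 1: 2·((-5)+(-11)) − (-1) = -31 → (-31,-5,-11)

-31,-5,-11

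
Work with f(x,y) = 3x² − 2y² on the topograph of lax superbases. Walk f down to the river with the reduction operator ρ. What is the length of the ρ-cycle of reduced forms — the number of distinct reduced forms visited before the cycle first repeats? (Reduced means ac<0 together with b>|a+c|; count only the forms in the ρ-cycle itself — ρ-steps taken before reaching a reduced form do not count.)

D = 24, ⌊√D⌋ = 4
descent: ρ → (-2,4,1)  [lands on river]
river: ρ → (1,4,-2)
ρ-cycle length = 2 (tail of 1 descent step not counted)

2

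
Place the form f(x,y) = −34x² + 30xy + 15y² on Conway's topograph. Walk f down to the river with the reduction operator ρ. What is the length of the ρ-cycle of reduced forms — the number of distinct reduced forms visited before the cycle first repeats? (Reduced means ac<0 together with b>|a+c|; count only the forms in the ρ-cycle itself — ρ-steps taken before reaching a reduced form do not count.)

D = 2940, ⌊√D⌋ = 54
river: ρ → (15,30,-34)
river: ρ → (-34,38,11)
river: ρ → (11,50,-10)
river: ρ → (-10,50,11)
river: ρ → (11,38,-34)
river: ρ → (-34,30,15)
ρ-cycle length = 6 (tail of 0 descent steps not counted)

6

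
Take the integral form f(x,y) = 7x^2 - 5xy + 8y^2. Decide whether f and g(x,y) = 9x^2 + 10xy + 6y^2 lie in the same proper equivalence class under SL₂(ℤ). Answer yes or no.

D₁ = -199, D₂ = -116
discriminants differ ⇒ not SL₂(ℤ)-equivalent

no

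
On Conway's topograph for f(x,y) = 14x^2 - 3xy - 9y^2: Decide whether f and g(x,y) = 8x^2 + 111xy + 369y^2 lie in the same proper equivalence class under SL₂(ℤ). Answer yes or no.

D₁ = 513, D₂ = 513
river cycle of f (length 16): (-9, 21, 2), (2, 19, -19), (-19, 19, 2), (2, 21, -9), (-9, 15, 8), (8, 17, -7), (-7, 11, 14), (14, 17, -4), (-4, 15, 18), (18, 21, -1), … (6 more)
river cycle of g (length 16): (8, 15, -9), (-9, 21, 2), (2, 19, -19), (-19, 19, 2), (2, 21, -9), (-9, 15, 8), (8, 17, -7), (-7, 11, 14), (14, 17, -4), (-4, 15, 18), … (6 more)
cycles coincide ⇒ equivalent

yes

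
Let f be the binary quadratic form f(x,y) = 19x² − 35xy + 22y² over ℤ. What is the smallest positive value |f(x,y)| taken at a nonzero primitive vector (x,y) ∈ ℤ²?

translate: b→3 (≡-35 mod 38), so (19,-35,22)→(19,3,6)
flip: (19,3,6)→(6,-3,19)
reduced (well bottom): (6,-3,19) with a≤c, −a<b≤a
well minimum = a = 6

6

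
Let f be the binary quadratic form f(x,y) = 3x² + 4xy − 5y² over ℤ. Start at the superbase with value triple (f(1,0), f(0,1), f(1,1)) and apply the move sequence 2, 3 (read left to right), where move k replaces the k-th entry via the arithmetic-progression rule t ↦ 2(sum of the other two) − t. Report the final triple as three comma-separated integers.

start (3,-5,2) = (f(1,0),f(0,1),f(1,1))
replace slot 2: 2·(3+2) − (-5) = 15 → (3,15,2)
replace slot 3: 2·(3+15) − 2 = 34 → (3,15,34)

3,15,34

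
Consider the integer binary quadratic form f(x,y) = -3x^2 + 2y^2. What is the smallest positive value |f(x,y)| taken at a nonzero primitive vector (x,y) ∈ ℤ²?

descent: ρ → (2,4,-1)  [lands on river]
river: ρ → (-1,4,2)
closes: descent 1, river 2
min |a| on river = 1

1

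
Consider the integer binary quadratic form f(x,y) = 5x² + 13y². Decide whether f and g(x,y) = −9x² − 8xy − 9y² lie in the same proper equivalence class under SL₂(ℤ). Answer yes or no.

D₁ = -260, D₂ = -260
f: reduced (well bottom): (5,0,13) with a≤c, −a<b≤a
g is negative-definite; reduce −g:
−g: reduced (well bottom): (9,8,9) with a≤c, −a<b≤a
flip sign back: reduced form of g is (-9,-8,-9)
reduced forms (5, 0, 13) vs (-9, -8, -9) ⇒ inequivalent

no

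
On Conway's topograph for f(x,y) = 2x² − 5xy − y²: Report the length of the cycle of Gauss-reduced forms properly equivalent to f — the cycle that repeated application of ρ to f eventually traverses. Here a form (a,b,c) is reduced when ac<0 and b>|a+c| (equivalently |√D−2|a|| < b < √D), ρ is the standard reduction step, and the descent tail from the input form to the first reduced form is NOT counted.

D = 33, ⌊√D⌋ = 5
descent: ρ → (-1,5,2)  [lands on river]
river: ρ → (2,3,-3)
river: ρ → (-3,3,2)
river: ρ → (2,5,-1)
ρ-cycle length = 4 (tail of 1 descent step not counted)

4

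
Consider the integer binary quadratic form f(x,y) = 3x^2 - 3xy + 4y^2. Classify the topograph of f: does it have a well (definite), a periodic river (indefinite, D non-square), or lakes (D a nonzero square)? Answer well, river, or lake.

D = b²−4ac = (-3)² − 4·3·4 = -39
D < 0 ⇒ definite ⇒ every region one sign ⇒ single well

well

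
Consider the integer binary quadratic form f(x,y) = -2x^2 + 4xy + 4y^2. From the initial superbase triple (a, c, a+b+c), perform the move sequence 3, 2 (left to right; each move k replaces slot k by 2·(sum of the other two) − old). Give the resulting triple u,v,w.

start (-2,4,6) = (f(1,0),f(0,1),f(1,1))
replace slot 3: 2·((-2)+4) − 6 = -2 → (-2,4,-2)
replace slot 2: 2·((-2)+(-2)) − 4 = -12 → (-2,-12,-2)

-2,-12,-2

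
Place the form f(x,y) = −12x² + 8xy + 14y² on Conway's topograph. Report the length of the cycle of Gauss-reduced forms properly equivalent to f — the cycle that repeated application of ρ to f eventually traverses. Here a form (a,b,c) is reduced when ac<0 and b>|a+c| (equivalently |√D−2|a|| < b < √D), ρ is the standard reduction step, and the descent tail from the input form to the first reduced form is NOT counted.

D = 736, ⌊√D⌋ = 27
river: ρ → (14,20,-6)
river: ρ → (-6,16,20)
river: ρ → (20,24,-2)
river: ρ → (-2,24,20)
river: ρ → (20,16,-6)
river: ρ → (-6,20,14)
river: ρ → (14,8,-12)
river: ρ → (-12,16,10)
river: ρ → (10,24,-4)
river: ρ → (-4,24,10)
river: ρ → (10,16,-12)
river: ρ → (-12,8,14)
ρ-cycle length = 12 (tail of 0 descent steps not counted)

12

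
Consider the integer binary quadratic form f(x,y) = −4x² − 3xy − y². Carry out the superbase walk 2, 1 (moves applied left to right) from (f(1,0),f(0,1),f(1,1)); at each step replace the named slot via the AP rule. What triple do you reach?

start (-4,-1,-8) = (f(1,0),f(0,1),f(1,1))
replace slot 2: 2·((-4)+(-8)) − (-1) = -23 → (-4,-23,-8)
replace slot 1: 2·((-23)+(-8)) − (-4) = -58 → (-58,-23,-8)

-58,-23,-8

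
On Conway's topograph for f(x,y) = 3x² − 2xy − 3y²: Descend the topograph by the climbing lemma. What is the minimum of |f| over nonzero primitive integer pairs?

descent: ρ → (-3,2,3)  [lands on river]
river: ρ → (3,4,-2)
river: ρ → (-2,4,3)
river: ρ → (3,2,-3)
river: ρ → (-3,4,2)
river: ρ → (2,4,-3)
closes: descent 1, river 6
min |a| on river = 2

2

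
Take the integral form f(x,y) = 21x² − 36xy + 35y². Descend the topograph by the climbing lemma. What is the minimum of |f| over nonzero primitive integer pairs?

translate: b→6 (≡-36 mod 42), so (21,-36,35)→(21,6,20)
flip: (21,6,20)→(20,-6,21)
reduced (well bottom): (20,-6,21) with a≤c, −a<b≤a
well minimum = a = 20

20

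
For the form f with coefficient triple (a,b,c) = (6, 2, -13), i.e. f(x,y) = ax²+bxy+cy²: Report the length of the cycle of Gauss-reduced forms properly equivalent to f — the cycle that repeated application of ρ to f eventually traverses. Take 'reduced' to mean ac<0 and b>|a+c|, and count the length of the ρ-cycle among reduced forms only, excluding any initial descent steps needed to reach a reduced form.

D = 316, ⌊√D⌋ = 17
descent: ρ → (-13,-2,6)
descent: ρ → (6,14,-5)  [lands on river]
river: ρ → (-5,16,3)
river: ρ → (3,14,-10)
river: ρ → (-10,6,7)
river: ρ → (7,8,-9)
river: ρ → (-9,10,6)
ρ-cycle length = 6 (tail of 2 descent steps not counted)

6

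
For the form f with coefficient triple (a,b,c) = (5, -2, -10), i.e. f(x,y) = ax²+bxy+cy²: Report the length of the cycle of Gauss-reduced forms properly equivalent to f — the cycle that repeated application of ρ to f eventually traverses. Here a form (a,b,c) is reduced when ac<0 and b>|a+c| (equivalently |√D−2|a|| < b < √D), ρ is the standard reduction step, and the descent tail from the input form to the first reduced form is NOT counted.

D = 204, ⌊√D⌋ = 14
descent: ρ → (-10,2,5)
descent: ρ → (5,8,-7)  [lands on river]
river: ρ → (-7,6,6)
river: ρ → (6,6,-7)
river: ρ → (-7,8,5)
river: ρ → (5,12,-3)
river: ρ → (-3,12,5)
ρ-cycle length = 6 (tail of 2 descent steps not counted)

6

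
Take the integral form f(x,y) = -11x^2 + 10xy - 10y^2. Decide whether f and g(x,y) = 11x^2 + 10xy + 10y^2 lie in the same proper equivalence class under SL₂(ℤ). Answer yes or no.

D₁ = -340, D₂ = -340
f is negative-definite; reduce −f:
−f: flip: (11,-10,10)→(10,10,11)
−f: reduced (well bottom): (10,10,11) with a≤c, −a<b≤a
flip sign back: reduced form of f is (-10,-10,-11)
g: flip: (11,10,10)→(10,-10,11)
g: translate: b→10 (≡-10 mod 20), so (10,-10,11)→(10,10,11)
g: reduced (well bottom): (10,10,11) with a≤c, −a<b≤a
reduced forms (-10, -10, -11) vs (10, 10, 11) ⇒ inequivalent

no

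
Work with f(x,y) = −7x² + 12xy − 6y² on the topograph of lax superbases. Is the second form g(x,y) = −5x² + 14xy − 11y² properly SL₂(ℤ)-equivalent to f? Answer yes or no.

D₁ = -24, D₂ = -24
f is negative-definite; reduce −f:
−f: translate: b→2 (≡-12 mod 14), so (7,-12,6)→(7,2,1)
−f: flip: (7,2,1)→(1,-2,7)
−f: translate: b→0 (≡-2 mod 2), so (1,-2,7)→(1,0,6)
−f: reduced (well bottom): (1,0,6) with a≤c, −a<b≤a
flip sign back: reduced form of f is (-1,0,-6)
g is negative-definite; reduce −g:
−g: translate: b→-4 (≡-14 mod 10), so (5,-14,11)→(5,-4,2)
−g: flip: (5,-4,2)→(2,4,5)
−g: translate: b→0 (≡4 mod 4), so (2,4,5)→(2,0,3)
−g: reduced (well bottom): (2,0,3) with a≤c, −a<b≤a
flip sign back: reduced form of g is (-2,0,-3)
reduced forms (-1, 0, -6) vs (-2, 0, -3) ⇒ inequivalent

no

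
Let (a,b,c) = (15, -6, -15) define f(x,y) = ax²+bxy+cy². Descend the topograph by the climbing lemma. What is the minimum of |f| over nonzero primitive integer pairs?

descent: ρ → (-15,6,15)  [lands on river]
river: ρ → (15,24,-6)
river: ρ → (-6,24,15)
river: ρ → (15,6,-15)
river: ρ → (-15,24,6)
river: ρ → (6,24,-15)
closes: descent 1, river 6
min |a| on river = 6

6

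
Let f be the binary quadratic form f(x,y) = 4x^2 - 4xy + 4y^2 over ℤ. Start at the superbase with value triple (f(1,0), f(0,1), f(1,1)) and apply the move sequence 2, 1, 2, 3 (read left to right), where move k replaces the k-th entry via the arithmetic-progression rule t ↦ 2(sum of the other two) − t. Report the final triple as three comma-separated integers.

start (4,4,4) = (f(1,0),f(0,1),f(1,1))
replace slot 2: 2·(4+4) − 4 = 12 → (4,12,4)
replace slot 1: 2·(12+4) − 4 = 28 → (28,12,4)
replace slot 2: 2·(28+4) − 12 = 52 → (28,52,4)
replace slot 3: 2·(28+52) − 4 = 156 → (28,52,156)

28,52,156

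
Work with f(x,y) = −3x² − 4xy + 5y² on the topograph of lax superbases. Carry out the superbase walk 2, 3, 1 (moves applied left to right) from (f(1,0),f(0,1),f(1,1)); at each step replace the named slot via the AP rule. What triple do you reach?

start (-3,5,-2) = (f(1,0),f(0,1),f(1,1))
replace slot 2: 2·((-3)+(-2)) − 5 = -15 → (-3,-15,-2)
replace slot 3: 2·((-3)+(-15)) − (-2) = -34 → (-3,-15,-34)
replace slot 1: 2·((-15)+(-34)) − (-3) = -95 → (-95,-15,-34)

-95,-15,-34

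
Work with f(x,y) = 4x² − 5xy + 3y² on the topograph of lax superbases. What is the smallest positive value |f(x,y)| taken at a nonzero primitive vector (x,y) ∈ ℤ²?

translate: b→3 (≡-5 mod 8), so (4,-5,3)→(4,3,2)
flip: (4,3,2)→(2,-3,4)
translate: b→1 (≡-3 mod 4), so (2,-3,4)→(2,1,3)
reduced (well bottom): (2,1,3) with a≤c, −a<b≤a
well minimum = a = 2

2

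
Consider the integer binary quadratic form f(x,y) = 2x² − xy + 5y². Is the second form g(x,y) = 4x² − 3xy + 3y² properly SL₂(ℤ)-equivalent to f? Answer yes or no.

D₁ = -39, D₂ = -39
f: reduced (well bottom): (2,-1,5) with a≤c, −a<b≤a
g: flip: (4,-3,3)→(3,3,4)
g: reduced (well bottom): (3,3,4) with a≤c, −a<b≤a
reduced forms (2, -1, 5) vs (3, 3, 4) ⇒ inequivalent

no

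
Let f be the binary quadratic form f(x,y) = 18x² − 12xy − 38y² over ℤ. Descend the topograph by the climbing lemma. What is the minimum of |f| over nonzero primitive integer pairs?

descent: ρ → (-38,12,18)
descent: ρ → (18,24,-32)  [lands on river]
river: ρ → (-32,40,10)
river: ρ → (10,40,-32)
river: ρ → (-32,24,18)
river: ρ → (18,48,-8)
river: ρ → (-8,48,18)
closes: descent 2, river 6
min |a| on river = 8

8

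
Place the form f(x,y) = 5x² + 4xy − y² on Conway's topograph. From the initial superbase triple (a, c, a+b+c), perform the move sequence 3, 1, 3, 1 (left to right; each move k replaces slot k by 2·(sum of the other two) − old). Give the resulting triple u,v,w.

start (5,-1,8) = (f(1,0),f(0,1),f(1,1))
replace slot 3: 2·(5+(-1)) − 8 = 0 → (5,-1,0)
replace slot 1: 2·((-1)+0) − 5 = -7 → (-7,-1,0)
replace slot 3: 2·((-7)+(-1)) − 0 = -16 → (-7,-1,-16)
replace slot 1: 2·((-1)+(-16)) − (-7) = -27 → (-27,-1,-16)

-27,-1,-16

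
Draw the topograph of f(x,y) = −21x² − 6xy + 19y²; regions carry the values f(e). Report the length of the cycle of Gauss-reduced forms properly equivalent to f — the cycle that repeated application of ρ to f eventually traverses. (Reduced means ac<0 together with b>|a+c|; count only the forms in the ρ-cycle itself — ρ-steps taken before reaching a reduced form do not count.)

D = 1632, ⌊√D⌋ = 40
descent: ρ → (19,6,-21)  [lands on river]
river: ρ → (-21,36,4)
river: ρ → (4,36,-21)
river: ρ → (-21,6,19)
river: ρ → (19,32,-8)
river: ρ → (-8,32,19)
ρ-cycle length = 6 (tail of 1 descent step not counted)

6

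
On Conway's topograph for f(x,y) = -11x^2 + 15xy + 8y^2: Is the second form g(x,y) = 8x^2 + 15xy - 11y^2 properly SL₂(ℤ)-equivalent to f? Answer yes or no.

D₁ = 577, D₂ = 577
river cycle of f (length 10): (8, 17, -9), (-9, 19, 6), (6, 17, -12), (-12, 7, 11), (11, 15, -8), (-8, 17, 9), (9, 19, -6), (-6, 17, 12), (12, 7, -11), (-11, 15, 8)
river cycle of g (length 10): (-11, 7, 12), (12, 17, -6), (-6, 19, 9), (9, 17, -8), (-8, 15, 11), (11, 7, -12), (-12, 17, 6), (6, 19, -9), (-9, 17, 8), (8, 15, -11)
cycles differ ⇒ inequivalent

no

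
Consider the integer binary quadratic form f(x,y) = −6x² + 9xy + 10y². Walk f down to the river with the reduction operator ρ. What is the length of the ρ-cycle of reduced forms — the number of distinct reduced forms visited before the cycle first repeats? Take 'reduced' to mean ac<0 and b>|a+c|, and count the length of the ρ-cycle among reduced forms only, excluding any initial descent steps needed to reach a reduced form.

D = 321, ⌊√D⌋ = 17
river: ρ → (10,11,-5)
river: ρ → (-5,9,12)
river: ρ → (12,15,-2)
river: ρ → (-2,17,4)
river: ρ → (4,15,-6)
river: ρ → (-6,9,10)
ρ-cycle length = 6 (tail of 0 descent steps not counted)

6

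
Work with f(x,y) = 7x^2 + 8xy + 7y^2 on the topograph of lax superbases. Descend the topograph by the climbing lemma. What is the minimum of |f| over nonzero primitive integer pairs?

translate: b→-6 (≡8 mod 14), so (7,8,7)→(7,-6,6)
flip: (7,-6,6)→(6,6,7)
reduced (well bottom): (6,6,7) with a≤c, −a<b≤a
well minimum = a = 6

6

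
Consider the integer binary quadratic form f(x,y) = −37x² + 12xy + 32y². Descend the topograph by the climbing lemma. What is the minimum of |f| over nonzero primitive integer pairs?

river: ρ → (32,52,-17)
river: ρ → (-17,50,35)
river: ρ → (35,20,-32)
river: ρ → (-32,44,23)
river: ρ → (23,48,-28)
river: ρ → (-28,64,7)
river: ρ → (7,62,-37)
river: ρ → (-37,12,32)
closes: descent 0, river 8
min |a| on river = 7

7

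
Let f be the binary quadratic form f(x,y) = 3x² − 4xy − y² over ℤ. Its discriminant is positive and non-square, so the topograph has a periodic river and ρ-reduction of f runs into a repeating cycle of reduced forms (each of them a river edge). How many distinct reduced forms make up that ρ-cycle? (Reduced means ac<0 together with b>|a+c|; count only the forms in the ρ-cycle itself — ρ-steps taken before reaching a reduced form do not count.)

D = 28, ⌊√D⌋ = 5
descent: ρ → (-1,4,3)  [lands on river]
river: ρ → (3,2,-2)
river: ρ → (-2,2,3)
river: ρ → (3,4,-1)
ρ-cycle length = 4 (tail of 1 descent step not counted)

4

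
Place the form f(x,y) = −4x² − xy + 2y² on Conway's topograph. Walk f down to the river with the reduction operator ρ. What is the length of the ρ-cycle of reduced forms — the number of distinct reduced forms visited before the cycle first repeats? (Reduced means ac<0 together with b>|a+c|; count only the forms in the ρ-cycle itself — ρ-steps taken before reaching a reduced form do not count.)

D = 33, ⌊√D⌋ = 5
descent: ρ → (2,5,-1)  [lands on river]
river: ρ → (-1,5,2)
river: ρ → (2,3,-3)
river: ρ → (-3,3,2)
ρ-cycle length = 4 (tail of 1 descent step not counted)

4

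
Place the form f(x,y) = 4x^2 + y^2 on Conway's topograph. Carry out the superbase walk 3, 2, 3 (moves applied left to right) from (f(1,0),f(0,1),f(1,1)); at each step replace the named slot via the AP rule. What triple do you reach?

start (4,1,5) = (f(1,0),f(0,1),f(1,1))
replace slot 3: 2·(4+1) − 5 = 5 → (4,1,5)
replace slot 2: 2·(4+5) − 1 = 17 → (4,17,5)
replace slot 3: 2·(4+17) − 5 = 37 → (4,17,37)

4,17,37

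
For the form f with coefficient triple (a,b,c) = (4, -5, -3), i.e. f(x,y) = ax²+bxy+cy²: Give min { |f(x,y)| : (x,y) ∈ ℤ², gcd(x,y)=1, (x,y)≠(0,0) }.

descent: ρ → (-3,5,4)  [lands on river]
river: ρ → (4,3,-4)
river: ρ → (-4,5,3)
river: ρ → (3,7,-2)
river: ρ → (-2,5,6)
river: ρ → (6,7,-1)
river: ρ → (-1,7,6)
river: ρ → (6,5,-2)
river: ρ → (-2,7,3)
river: ρ → (3,5,-4)
river: ρ → (-4,3,4)
river: ρ → (4,5,-3)
river: ρ → (-3,7,2)
river: ρ → (2,5,-6)
river: ρ → (-6,7,1)
river: ρ → (1,7,-6)
river: ρ → (-6,5,2)
river: ρ → (2,7,-3)
closes: descent 1, river 18
min |a| on river = 1

1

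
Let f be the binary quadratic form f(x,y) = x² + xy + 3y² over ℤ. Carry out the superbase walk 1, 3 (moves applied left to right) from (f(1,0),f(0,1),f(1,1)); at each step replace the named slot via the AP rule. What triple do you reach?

start (1,3,5) = (f(1,0),f(0,1),f(1,1))
replace slot 1: 2·(3+5) − 1 = 15 → (15,3,5)
replace slot 3: 2·(15+3) − 5 = 31 → (15,3,31)

15,3,31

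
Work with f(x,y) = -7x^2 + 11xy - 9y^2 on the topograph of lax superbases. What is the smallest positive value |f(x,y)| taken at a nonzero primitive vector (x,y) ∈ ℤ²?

translate: b→3 (≡-11 mod 14), so (7,-11,9)→(7,3,5)
flip: (7,3,5)→(5,-3,7)
reduced (well bottom): (5,-3,7) with a≤c, −a<b≤a
well minimum |f| = |-5| = 5 (negative-definite)

5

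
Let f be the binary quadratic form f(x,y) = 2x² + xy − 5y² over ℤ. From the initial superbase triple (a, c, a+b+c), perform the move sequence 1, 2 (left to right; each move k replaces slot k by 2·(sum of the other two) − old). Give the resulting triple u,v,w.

start (2,-5,-2) = (f(1,0),f(0,1),f(1,1))
replace slot 1: 2·((-5)+(-2)) − 2 = -16 → (-16,-5,-2)
replace slot 2: 2·((-16)+(-2)) − (-5) = -31 → (-16,-31,-2)

-16,-31,-2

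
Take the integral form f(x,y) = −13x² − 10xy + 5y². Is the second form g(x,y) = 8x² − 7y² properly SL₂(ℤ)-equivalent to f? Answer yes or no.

D₁ = 360, D₂ = 224
discriminants differ ⇒ not SL₂(ℤ)-equivalent

no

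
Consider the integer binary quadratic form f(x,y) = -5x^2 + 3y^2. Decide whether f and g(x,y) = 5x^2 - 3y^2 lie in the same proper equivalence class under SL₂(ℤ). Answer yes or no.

D₁ = 60, D₂ = 60
river cycle of f (length 2): (3, 6, -2), (-2, 6, 3)
river cycle of g (length 2): (-3, 6, 2), (2, 6, -3)
cycles differ ⇒ inequivalent

no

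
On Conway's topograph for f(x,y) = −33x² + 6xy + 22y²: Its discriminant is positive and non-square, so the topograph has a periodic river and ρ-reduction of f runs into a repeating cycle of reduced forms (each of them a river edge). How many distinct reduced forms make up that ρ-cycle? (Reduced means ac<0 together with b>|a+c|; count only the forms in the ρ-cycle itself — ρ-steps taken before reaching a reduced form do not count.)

D = 2940, ⌊√D⌋ = 54
descent: ρ → (22,38,-17)  [lands on river]
river: ρ → (-17,30,30)
river: ρ → (30,30,-17)
river: ρ → (-17,38,22)
river: ρ → (22,50,-5)
river: ρ → (-5,50,22)
ρ-cycle length = 6 (tail of 1 descent step not counted)

6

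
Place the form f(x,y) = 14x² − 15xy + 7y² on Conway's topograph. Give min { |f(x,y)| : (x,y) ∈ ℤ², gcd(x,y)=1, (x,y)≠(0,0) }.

translate: b→13 (≡-15 mod 28), so (14,-15,7)→(14,13,6)
flip: (14,13,6)→(6,-13,14)
translate: b→-1 (≡-13 mod 12), so (6,-13,14)→(6,-1,7)
reduced (well bottom): (6,-1,7) with a≤c, −a<b≤a
well minimum = a = 6

6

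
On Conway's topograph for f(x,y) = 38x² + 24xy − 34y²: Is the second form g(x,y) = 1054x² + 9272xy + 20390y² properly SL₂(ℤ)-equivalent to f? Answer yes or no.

D₁ = 5744, D₂ = 5744
river cycle of f (length 6): (-34, 44, 28), (28, 68, -10), (-10, 72, 14), (14, 68, -20), (-20, 52, 38), (38, 24, -34)
river cycle of g (length 6): (28, 68, -10), (-10, 72, 14), (14, 68, -20), (-20, 52, 38), (38, 24, -34), (-34, 44, 28)
cycles coincide ⇒ equivalent

yes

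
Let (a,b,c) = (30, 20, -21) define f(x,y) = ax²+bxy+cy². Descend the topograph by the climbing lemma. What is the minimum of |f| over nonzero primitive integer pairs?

river: ρ → (-21,22,29)
river: ρ → (29,36,-14)
river: ρ → (-14,48,11)
river: ρ → (11,40,-30)
river: ρ → (-30,20,21)
river: ρ → (21,22,-29)
river: ρ → (-29,36,14)
river: ρ → (14,48,-11)
river: ρ → (-11,40,30)
river: ρ → (30,20,-21)
closes: descent 0, river 10
min |a| on river = 11

11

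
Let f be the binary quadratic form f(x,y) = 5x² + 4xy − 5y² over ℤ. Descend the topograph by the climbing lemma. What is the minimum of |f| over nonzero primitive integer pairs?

river: ρ → (-5,6,4)
river: ρ → (4,10,-1)
river: ρ → (-1,10,4)
river: ρ → (4,6,-5)
river: ρ → (-5,4,5)
river: ρ → (5,6,-4)
river: ρ → (-4,10,1)
river: ρ → (1,10,-4)
river: ρ → (-4,6,5)
river: ρ → (5,4,-5)
closes: descent 0, river 10
min |a| on river = 1

1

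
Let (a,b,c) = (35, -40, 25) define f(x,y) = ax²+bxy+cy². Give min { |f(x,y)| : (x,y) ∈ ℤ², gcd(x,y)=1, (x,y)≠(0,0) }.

translate: b→30 (≡-40 mod 70), so (35,-40,25)→(35,30,20)
flip: (35,30,20)→(20,-30,35)
translate: b→10 (≡-30 mod 40), so (20,-30,35)→(20,10,25)
reduced (well bottom): (20,10,25) with a≤c, −a<b≤a
well minimum = a = 20

20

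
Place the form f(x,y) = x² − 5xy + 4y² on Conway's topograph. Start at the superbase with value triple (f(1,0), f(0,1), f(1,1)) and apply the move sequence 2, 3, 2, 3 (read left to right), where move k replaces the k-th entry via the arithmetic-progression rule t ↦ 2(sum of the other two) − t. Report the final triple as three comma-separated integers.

start (1,4,0) = (f(1,0),f(0,1),f(1,1))
replace slot 2: 2·(1+0) − 4 = -2 → (1,-2,0)
replace slot 3: 2·(1+(-2)) − 0 = -2 → (1,-2,-2)
replace slot 2: 2·(1+(-2)) − (-2) = 0 → (1,0,-2)
replace slot 3: 2·(1+0) − (-2) = 4 → (1,0,4)

1,0,4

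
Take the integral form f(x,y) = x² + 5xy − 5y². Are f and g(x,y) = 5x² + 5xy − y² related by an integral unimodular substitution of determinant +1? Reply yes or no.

D₁ = 45, D₂ = 45
river cycle of f (length 2): (-5, 5, 1), (1, 5, -5)
river cycle of g (length 2): (-1, 5, 5), (5, 5, -1)
cycles differ ⇒ inequivalent

no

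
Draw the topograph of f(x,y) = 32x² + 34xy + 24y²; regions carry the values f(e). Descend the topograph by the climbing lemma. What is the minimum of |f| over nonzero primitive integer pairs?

translate: b→-30 (≡34 mod 64), so (32,34,24)→(32,-30,22)
flip: (32,-30,22)→(22,30,32)
translate: b→-14 (≡30 mod 44), so (22,30,32)→(22,-14,24)
reduced (well bottom): (22,-14,24) with a≤c, −a<b≤a
well minimum = a = 22

22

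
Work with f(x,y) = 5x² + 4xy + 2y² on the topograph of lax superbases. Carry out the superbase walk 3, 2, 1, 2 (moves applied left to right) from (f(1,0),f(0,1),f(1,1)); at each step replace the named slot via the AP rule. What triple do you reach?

start (5,2,11) = (f(1,0),f(0,1),f(1,1))
replace slot 3: 2·(5+2) − 11 = 3 → (5,2,3)
replace slot 2: 2·(5+3) − 2 = 14 → (5,14,3)
replace slot 1: 2·(14+3) − 5 = 29 → (29,14,3)
replace slot 2: 2·(29+3) − 14 = 50 → (29,50,3)

29,50,3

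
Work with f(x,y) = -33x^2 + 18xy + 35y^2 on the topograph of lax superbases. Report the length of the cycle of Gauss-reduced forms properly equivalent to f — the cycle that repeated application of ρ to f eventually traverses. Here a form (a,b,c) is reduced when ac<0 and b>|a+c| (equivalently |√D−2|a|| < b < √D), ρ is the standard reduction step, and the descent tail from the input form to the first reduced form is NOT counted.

D = 4944, ⌊√D⌋ = 70
river: ρ → (35,52,-16)
river: ρ → (-16,44,47)
river: ρ → (47,50,-13)
river: ρ → (-13,54,39)
river: ρ → (39,24,-28)
river: ρ → (-28,32,35)
river: ρ → (35,38,-25)
river: ρ → (-25,62,11)
river: ρ → (11,70,-1)
river: ρ → (-1,70,11)
river: ρ → (11,62,-25)
river: ρ → (-25,38,35)
river: ρ → (35,32,-28)
river: ρ → (-28,24,39)
river: ρ → (39,54,-13)
river: ρ → (-13,50,47)
river: ρ → (47,44,-16)
river: ρ → (-16,52,35)
river: ρ → (35,18,-33)
river: ρ → (-33,48,20)
river: ρ → (20,32,-49)
river: ρ → (-49,66,3)
river: ρ → (3,66,-49)
river: ρ → (-49,32,20)
river: ρ → (20,48,-33)
river: ρ → (-33,18,35)
ρ-cycle length = 26 (tail of 0 descent steps not counted)

26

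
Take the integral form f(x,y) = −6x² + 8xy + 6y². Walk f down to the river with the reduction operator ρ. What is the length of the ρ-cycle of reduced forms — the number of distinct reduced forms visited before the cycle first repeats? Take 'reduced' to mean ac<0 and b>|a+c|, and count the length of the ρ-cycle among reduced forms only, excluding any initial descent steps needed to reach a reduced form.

D = 208, ⌊√D⌋ = 14
river: ρ → (6,4,-8)
river: ρ → (-8,12,2)
river: ρ → (2,12,-8)
river: ρ → (-8,4,6)
river: ρ → (6,8,-6)
river: ρ → (-6,4,8)
river: ρ → (8,12,-2)
river: ρ → (-2,12,8)
river: ρ → (8,4,-6)
river: ρ → (-6,8,6)
ρ-cycle length = 10 (tail of 0 descent steps not counted)

10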